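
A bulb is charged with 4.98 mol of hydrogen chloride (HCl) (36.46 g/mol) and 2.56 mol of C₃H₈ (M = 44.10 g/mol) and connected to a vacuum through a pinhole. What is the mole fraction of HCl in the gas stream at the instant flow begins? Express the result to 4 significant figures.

Effusion rate of each component ∝ n_i/√M_i (partial pressure × 1/√M).
Mole fraction of HCl in the effusate = (n_HCl/√M_HCl) / (n_HCl/√M_HCl + n_C₃H₈/√M_C₃H₈)
= (4.98/√36.46) / (4.98/√36.46 + 2.56/√44.10) = 0.8247/(0.8247 + 0.3855) = 0.6815.

0.6815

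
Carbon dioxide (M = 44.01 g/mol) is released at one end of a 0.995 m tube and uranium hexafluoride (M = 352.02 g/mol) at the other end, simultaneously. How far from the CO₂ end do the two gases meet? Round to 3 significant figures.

Distances travelled in equal time are proportional to diffusion rates, so d_CO₂/d_UF₆ = √(M_UF₆/M_CO₂) = √(352.02/44.01) = 2.828.
With d_CO₂ + d_UF₆ = 0.995 m, d_UF₆ = 0.995/(1 + 2.828) = 0.2599 m.
d_CO₂ = 0.995 − 0.2599 = 0.735 m.

0.735 m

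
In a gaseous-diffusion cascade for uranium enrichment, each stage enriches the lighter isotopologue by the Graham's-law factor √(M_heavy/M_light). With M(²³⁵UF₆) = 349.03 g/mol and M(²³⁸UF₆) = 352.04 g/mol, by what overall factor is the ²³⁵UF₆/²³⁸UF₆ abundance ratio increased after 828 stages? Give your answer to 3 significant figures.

35.0

Overall factor = α^828 with α = √(352.04/349.03), i.e. (352.04/349.03)^(828/2).
= 1.00862^414 = 35.0.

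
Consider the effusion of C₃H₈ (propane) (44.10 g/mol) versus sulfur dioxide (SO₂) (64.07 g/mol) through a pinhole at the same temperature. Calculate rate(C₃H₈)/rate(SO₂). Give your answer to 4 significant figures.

Using Graham's law: rate_C₃H₈/rate_SO₂ = √(M_SO₂/M_C₃H₈) = √(64.07/44.10) = √1.453 = 1.205.

1.205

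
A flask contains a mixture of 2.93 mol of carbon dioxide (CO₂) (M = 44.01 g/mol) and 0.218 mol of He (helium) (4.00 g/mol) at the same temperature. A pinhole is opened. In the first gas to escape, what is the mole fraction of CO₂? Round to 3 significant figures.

0.802

Effusion rate of each component ∝ n_i/√M_i (partial pressure × 1/√M).
Mole fraction of CO₂ in the effusate = (n_CO₂/√M_CO₂) / (n_CO₂/√M_CO₂ + n_He/√M_He)
= (2.93/√44.01) / (2.93/√44.01 + 0.218/√4.00) = 0.4417/(0.4417 + 0.1090) = 0.802.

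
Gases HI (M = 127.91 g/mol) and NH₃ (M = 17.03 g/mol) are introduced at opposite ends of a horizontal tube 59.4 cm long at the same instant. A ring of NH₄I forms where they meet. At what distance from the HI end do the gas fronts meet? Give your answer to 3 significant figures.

15.9 cm

In equal time, each gas travels a distance ∝ its rate ∝ 1/√M, so d_HI/d_NH₃ = √(M_NH₃/M_HI) = √(17.03/127.91) = 0.3649.
With d_HI + d_NH₃ = 59.4 cm, d_NH₃ = 59.4/(1 + 0.3649) = 43.52 cm.
d_HI = 59.4 − 43.52 = 15.9 cm.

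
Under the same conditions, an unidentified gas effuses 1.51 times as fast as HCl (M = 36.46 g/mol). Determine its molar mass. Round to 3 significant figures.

Using Graham's law: rate_X/rate_HCl = √(M_HCl/M_X).
1.51 = √(36.46/M_X)
M_X = 36.46 / 1.51² = 36.46 / 2.280 = 16.0 g/mol

16.0 g/mol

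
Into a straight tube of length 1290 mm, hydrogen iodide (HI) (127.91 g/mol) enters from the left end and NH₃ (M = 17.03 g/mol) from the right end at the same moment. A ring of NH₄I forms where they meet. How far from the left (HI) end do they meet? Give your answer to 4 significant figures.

344.9 mm

The fronts meet when d_HI + d_NH₃ = L with d_HI/d_NH₃ = √(M_NH₃/M_HI) (Graham's law). Here √(M_NH₃/M_HI) = √(17.03/127.91) = 0.3649.
With d_HI + d_NH₃ = 1290 mm, d_NH₃ = 1290/(1 + 0.3649) = 945.1 mm.
d_HI = 1290 − 945.1 = 344.9 mm.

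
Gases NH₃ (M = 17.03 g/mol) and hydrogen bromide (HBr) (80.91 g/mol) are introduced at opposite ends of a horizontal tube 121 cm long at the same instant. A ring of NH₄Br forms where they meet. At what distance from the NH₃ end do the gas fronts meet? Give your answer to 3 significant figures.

82.9 cm

Graham's law gives d_NH₃/d_HBr = rate_NH₃/rate_HBr = √(M_HBr/M_NH₃) = √(80.91/17.03) = 2.180.
With d_NH₃ + d_HBr = 121 cm, d_HBr = 121/(1 + 2.180) = 38.05 cm.
d_NH₃ = 121 − 38.05 = 82.9 cm.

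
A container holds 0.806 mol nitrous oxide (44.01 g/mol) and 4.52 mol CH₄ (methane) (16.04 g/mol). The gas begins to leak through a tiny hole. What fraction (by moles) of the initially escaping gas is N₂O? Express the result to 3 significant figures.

Rate_i ∝ x_i/√M_i (Graham's law weighted by mole fraction), so the effusate composition follows n_i/√M_i.
Mole fraction of N₂O in the effusate = (n_N₂O/√M_N₂O) / (n_N₂O/√M_N₂O + n_CH₄/√M_CH₄)
= (0.806/√44.01) / (0.806/√44.01 + 4.52/√16.04) = 0.1215/(0.1215 + 1.129) = 0.0972.

0.0972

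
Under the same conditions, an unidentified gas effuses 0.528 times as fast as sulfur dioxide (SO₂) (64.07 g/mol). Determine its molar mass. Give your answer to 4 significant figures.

229.8 g/mol

Using Graham's law: rate_X/rate_SO₂ = √(M_SO₂/M_X).
0.528 = √(64.07/M_X)
M_X = 64.07 / 0.528² = 64.07 / 0.2788 = 229.8 g/mol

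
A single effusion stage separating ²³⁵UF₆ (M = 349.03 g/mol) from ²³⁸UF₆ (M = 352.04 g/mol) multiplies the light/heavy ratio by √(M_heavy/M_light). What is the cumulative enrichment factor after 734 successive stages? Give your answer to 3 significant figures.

The single-stage factor is √(M_heavy/M_light), so 734 stages give [√(352.04/349.03)]^734 = (352.04/349.03)^(734/2).
= 1.00862^367 = 23.4.

23.4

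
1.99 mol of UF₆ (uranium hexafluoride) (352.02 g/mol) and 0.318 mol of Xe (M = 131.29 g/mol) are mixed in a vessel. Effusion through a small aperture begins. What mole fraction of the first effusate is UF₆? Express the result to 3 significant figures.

0.793

Rate_i ∝ x_i/√M_i (Graham's law weighted by mole fraction), so the effusate composition follows n_i/√M_i.
So x_UF₆ in the escaping gas = (n_UF₆/√M_UF₆) / Σ(n_i/√M_i)
= (1.99/√352.02) / (1.99/√352.02 + 0.318/√131.29) = 0.1061/(0.1061 + 0.02775) = 0.793.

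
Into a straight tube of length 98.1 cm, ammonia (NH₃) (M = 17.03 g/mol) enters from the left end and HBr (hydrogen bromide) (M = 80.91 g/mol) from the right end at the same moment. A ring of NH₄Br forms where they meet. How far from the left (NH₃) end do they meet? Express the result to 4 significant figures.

67.25 cm

In equal time, each gas travels a distance ∝ its rate ∝ 1/√M, so d_NH₃/d_HBr = √(M_HBr/M_NH₃) = √(80.91/17.03) = 2.180.
With d_NH₃ + d_HBr = 98.1 cm, d_HBr = 98.1/(1 + 2.180) = 30.85 cm.
d_NH₃ = 98.1 − 30.85 = 67.25 cm.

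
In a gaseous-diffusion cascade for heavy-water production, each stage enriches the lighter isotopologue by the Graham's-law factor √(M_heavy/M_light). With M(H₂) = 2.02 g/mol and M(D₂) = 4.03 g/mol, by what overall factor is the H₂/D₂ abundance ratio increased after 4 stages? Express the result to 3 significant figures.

3.98

The single-stage factor is √(M_heavy/M_light), so 4 stages give [√(4.03/2.02)]^4 = (4.03/2.02)^(4/2).
= 1.99505^2 = 3.98.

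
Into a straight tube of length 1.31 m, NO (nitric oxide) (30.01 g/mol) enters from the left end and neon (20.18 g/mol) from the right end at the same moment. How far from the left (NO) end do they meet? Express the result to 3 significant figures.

0.590 m

The fronts meet when d_NO + d_Ne = L with d_NO/d_Ne = √(M_Ne/M_NO) (Graham's law). Here √(M_Ne/M_NO) = √(20.18/30.01) = 0.8200.
With d_NO + d_Ne = 1.31 m, d_Ne = 1.31/(1 + 0.8200) = 0.7198 m.
d_NO = 1.31 − 0.7198 = 0.590 m.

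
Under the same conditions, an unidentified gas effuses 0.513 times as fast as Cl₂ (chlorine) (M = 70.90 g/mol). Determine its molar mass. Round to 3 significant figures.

Since effusion rate ∝ 1/√M, rate_X/rate_Cl₂ = √(M_Cl₂/M_X).
0.513 = √(70.90/M_X)
M_X = 70.90 / 0.513² = 70.90 / 0.2632 = 269 g/mol

269 g/mol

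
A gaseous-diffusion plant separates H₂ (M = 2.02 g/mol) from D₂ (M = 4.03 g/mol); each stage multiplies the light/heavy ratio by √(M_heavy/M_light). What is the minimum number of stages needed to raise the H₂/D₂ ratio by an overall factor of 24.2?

Per stage α = (4.03/2.02)^(1/2) = 1.99505^0.5, giving ln α = 0.3453.
Need α^N ≥ 24.2 ⇒ N ≥ ln(24.2) / ln α = 3.186 / 0.3453 = 9.23.
Rounding up, N = 10 stages.

10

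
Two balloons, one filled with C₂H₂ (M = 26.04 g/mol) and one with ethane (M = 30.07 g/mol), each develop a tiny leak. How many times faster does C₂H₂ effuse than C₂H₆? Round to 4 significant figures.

Graham's law gives rate_C₂H₂/rate_C₂H₆ = √(M_C₂H₆/M_C₂H₂) = √(30.07/26.04) = √1.155 = 1.075.

1.075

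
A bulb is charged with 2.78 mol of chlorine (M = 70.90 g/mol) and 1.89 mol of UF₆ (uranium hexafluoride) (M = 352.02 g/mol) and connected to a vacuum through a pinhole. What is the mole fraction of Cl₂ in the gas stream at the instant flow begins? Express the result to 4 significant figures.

Effusion rate of each component ∝ n_i/√M_i (partial pressure × 1/√M).
So x_Cl₂ in the escaping gas = (n_Cl₂/√M_Cl₂) / Σ(n_i/√M_i)
= (2.78/√70.90) / (2.78/√70.90 + 1.89/√352.02) = 0.3302/(0.3302 + 0.1007) = 0.7662.

0.7662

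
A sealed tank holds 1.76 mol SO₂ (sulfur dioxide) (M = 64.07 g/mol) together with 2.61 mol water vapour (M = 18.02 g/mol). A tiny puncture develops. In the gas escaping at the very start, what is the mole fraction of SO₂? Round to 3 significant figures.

0.263

The effusion rate of species i is ∝ p_i/√M_i ∝ n_i/√M_i.
x_SO₂(eff) = (n_SO₂/√M_SO₂) / (n_SO₂/√M_SO₂ + n_H₂O/√M_H₂O)
= (1.76/√64.07) / (1.76/√64.07 + 2.61/√18.02) = 0.2199/(0.2199 + 0.6148) = 0.263.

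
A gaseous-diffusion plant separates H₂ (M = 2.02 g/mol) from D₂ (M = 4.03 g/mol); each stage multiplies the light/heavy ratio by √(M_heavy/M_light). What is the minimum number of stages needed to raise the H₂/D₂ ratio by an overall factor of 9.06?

With α = √(4.03/2.02) per stage, ln α = ½ ln(1.99505) = 0.3453.
Need α^N ≥ 9.06 ⇒ N ≥ ln(9.06) / ln α = 2.204 / 0.3453 = 6.38.
Rounding up, N = 7 stages.

7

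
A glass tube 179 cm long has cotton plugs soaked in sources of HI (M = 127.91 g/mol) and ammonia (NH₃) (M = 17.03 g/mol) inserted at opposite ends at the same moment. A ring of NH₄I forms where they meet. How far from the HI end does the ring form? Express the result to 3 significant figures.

The fronts meet when d_HI + d_NH₃ = L with d_HI/d_NH₃ = √(M_NH₃/M_HI) (Graham's law). Here √(M_NH₃/M_HI) = √(17.03/127.91) = 0.3649.
With d_HI + d_NH₃ = 179 cm, d_NH₃ = 179/(1 + 0.3649) = 131.1 cm.
d_HI = 179 − 131.1 = 47.9 cm.

47.9 cm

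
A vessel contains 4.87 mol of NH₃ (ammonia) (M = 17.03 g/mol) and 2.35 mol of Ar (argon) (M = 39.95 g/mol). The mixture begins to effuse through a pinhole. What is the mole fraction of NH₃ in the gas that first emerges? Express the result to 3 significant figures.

0.760

Each component's effusion rate ∝ (its partial pressure)·(1/√M) ∝ n_i/√M_i.
x_NH₃(eff) = (n_NH₃/√M_NH₃) / (n_NH₃/√M_NH₃ + n_Ar/√M_Ar)
= (4.87/√17.03) / (4.87/√17.03 + 2.35/√39.95) = 1.180/(1.180 + 0.3718) = 0.760.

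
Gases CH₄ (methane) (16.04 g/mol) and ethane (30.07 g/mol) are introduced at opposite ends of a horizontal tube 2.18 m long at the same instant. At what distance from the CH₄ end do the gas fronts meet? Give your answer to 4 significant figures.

1.260 m

The fronts meet when d_CH₄ + d_C₂H₆ = L with d_CH₄/d_C₂H₆ = √(M_C₂H₆/M_CH₄) (Graham's law). Here √(M_C₂H₆/M_CH₄) = √(30.07/16.04) = 1.369.
With d_CH₄ + d_C₂H₆ = 2.18 m, d_C₂H₆ = 2.18/(1 + 1.369) = 0.9201 m.
d_CH₄ = 2.18 − 0.9201 = 1.260 m.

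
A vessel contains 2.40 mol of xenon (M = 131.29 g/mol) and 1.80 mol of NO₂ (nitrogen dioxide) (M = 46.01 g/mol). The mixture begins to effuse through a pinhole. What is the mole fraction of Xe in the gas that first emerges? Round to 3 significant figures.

Effusion rate of each component ∝ n_i/√M_i (partial pressure × 1/√M).
So x_Xe in the escaping gas = (n_Xe/√M_Xe) / Σ(n_i/√M_i)
= (2.40/√131.29) / (2.40/√131.29 + 1.80/√46.01) = 0.2095/(0.2095 + 0.2654) = 0.441.

0.441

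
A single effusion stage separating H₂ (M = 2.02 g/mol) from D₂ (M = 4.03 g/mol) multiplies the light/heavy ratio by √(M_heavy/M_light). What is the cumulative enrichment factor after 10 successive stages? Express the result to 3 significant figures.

31.6

After 10 stages the ratio has grown by (√(4.03/2.02))^10 = (4.03/2.02)^(10/2).
= 1.99505^5 = 31.6.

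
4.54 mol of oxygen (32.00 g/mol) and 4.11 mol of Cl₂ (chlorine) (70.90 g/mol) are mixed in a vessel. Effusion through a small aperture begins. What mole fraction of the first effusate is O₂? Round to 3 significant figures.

0.622

The effusion rate of species i is ∝ p_i/√M_i ∝ n_i/√M_i.
Mole fraction of O₂ in the effusate = (n_O₂/√M_O₂) / (n_O₂/√M_O₂ + n_Cl₂/√M_Cl₂)
= (4.54/√32.00) / (4.54/√32.00 + 4.11/√70.90) = 0.8026/(0.8026 + 0.4881) = 0.622.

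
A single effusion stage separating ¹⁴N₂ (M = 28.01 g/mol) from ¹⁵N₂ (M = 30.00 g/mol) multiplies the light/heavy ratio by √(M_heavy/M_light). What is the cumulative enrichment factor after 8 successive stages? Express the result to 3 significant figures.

Overall factor = α^8 with α = √(30.00/28.01), i.e. (30.00/28.01)^(8/2).
= 1.07105^4 = 1.32.

1.32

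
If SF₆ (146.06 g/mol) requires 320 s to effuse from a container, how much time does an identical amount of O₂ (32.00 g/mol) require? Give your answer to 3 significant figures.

150 s

From Graham's law, t_O₂/t_SF₆ = √(M_O₂/M_SF₆) = √(32.00/146.06) = √0.2191 = 0.4681.
So the time for O₂ is 320 × 0.4681 = 150 s.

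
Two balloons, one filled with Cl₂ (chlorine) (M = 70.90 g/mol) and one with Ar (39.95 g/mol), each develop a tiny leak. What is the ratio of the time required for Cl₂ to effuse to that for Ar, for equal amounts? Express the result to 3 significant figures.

Using Graham's law: t_Cl₂/t_Ar = √(M_Cl₂/M_Ar) = √(70.90/39.95) = √1.775 = 1.33.

1.33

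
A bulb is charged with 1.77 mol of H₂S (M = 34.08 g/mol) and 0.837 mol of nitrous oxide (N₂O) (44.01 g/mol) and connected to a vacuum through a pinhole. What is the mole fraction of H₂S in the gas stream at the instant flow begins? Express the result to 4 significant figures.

0.7062

The effusion rate of species i is ∝ p_i/√M_i ∝ n_i/√M_i.
So x_H₂S in the escaping gas = (n_H₂S/√M_H₂S) / Σ(n_i/√M_i)
= (1.77/√34.08) / (1.77/√34.08 + 0.837/√44.01) = 0.3032/(0.3032 + 0.1262) = 0.7062.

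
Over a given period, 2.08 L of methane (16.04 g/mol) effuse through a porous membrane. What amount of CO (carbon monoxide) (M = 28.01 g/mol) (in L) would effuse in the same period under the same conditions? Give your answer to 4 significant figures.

1.574 L

Using Graham's law: rate_CO/rate_CH₄ = √(M_CH₄/M_CO) = √(16.04/28.01) = √0.5727 = 0.7567.
So the volume for CO is 2.08 × 0.7567 = 1.574 L.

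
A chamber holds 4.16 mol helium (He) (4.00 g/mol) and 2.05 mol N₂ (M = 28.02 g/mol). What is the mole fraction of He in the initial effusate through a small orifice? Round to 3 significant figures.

0.843

Rate_i ∝ x_i/√M_i (Graham's law weighted by mole fraction), so the effusate composition follows n_i/√M_i.
So x_He in the escaping gas = (n_He/√M_He) / Σ(n_i/√M_i)
= (4.16/√4.00) / (4.16/√4.00 + 2.05/√28.02) = 2.080/(2.080 + 0.3873) = 0.843.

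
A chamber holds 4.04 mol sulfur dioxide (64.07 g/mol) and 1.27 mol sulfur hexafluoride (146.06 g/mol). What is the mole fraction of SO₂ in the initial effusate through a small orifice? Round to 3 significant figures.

0.828

Rate_i ∝ x_i/√M_i (Graham's law weighted by mole fraction), so the effusate composition follows n_i/√M_i.
Mole fraction of SO₂ in the effusate = (n_SO₂/√M_SO₂) / (n_SO₂/√M_SO₂ + n_SF₆/√M_SF₆)
= (4.04/√64.07) / (4.04/√64.07 + 1.27/√146.06) = 0.5047/(0.5047 + 0.1051) = 0.828.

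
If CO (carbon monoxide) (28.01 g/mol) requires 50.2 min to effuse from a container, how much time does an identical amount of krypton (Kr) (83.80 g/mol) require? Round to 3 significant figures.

Graham's law gives t_Kr/t_CO = √(M_Kr/M_CO) = √(83.80/28.01) = √2.992 = 1.730.
So the time for Kr is 50.2 × 1.730 = 86.8 min.

86.8 min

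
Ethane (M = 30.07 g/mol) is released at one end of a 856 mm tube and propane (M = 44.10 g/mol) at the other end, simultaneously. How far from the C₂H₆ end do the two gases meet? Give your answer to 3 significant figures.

Distances travelled in equal time are proportional to diffusion rates, so d_C₂H₆/d_C₃H₈ = √(M_C₃H₈/M_C₂H₆) = √(44.10/30.07) = 1.211.
With d_C₂H₆ + d_C₃H₈ = 856 mm, d_C₃H₈ = 856/(1 + 1.211) = 387.2 mm.
d_C₂H₆ = 856 − 387.2 = 469 mm.

469 mm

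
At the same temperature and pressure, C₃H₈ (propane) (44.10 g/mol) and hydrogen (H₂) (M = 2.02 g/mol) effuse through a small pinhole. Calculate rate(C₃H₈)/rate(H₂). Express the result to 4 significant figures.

0.2140

From Graham's law, rate_C₃H₈/rate_H₂ = √(M_H₂/M_C₃H₈) = √(2.02/44.10) = √0.04580 = 0.2140.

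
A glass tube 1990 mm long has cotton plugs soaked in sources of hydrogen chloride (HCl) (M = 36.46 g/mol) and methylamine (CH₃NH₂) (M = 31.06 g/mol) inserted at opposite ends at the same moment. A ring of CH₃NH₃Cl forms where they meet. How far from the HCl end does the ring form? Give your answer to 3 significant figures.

In equal time, each gas travels a distance ∝ its rate ∝ 1/√M, so d_HCl/d_CH₃NH₂ = √(M_CH₃NH₂/M_HCl) = √(31.06/36.46) = 0.9230.
With d_HCl + d_CH₃NH₂ = 1990 mm, d_CH₃NH₂ = 1990/(1 + 0.9230) = 1035 mm.
d_HCl = 1990 − 1035 = 955 mm.

955 mm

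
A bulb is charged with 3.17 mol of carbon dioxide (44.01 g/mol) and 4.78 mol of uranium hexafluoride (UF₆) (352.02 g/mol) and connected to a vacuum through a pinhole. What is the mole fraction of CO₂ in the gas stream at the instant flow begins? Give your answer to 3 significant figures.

The effusion rate of species i is ∝ p_i/√M_i ∝ n_i/√M_i.
Mole fraction of CO₂ in the effusate = (n_CO₂/√M_CO₂) / (n_CO₂/√M_CO₂ + n_UF₆/√M_UF₆)
= (3.17/√44.01) / (3.17/√44.01 + 4.78/√352.02) = 0.4778/(0.4778 + 0.2548) = 0.652.

0.652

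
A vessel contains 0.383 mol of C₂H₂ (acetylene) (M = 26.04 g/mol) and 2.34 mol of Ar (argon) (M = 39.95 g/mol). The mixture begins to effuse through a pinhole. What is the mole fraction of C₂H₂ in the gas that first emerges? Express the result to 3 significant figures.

The effusion rate of species i is ∝ p_i/√M_i ∝ n_i/√M_i.
Mole fraction of C₂H₂ in the effusate = (n_C₂H₂/√M_C₂H₂) / (n_C₂H₂/√M_C₂H₂ + n_Ar/√M_Ar)
= (0.383/√26.04) / (0.383/√26.04 + 2.34/√39.95) = 0.07505/(0.07505 + 0.3702) = 0.169.

0.169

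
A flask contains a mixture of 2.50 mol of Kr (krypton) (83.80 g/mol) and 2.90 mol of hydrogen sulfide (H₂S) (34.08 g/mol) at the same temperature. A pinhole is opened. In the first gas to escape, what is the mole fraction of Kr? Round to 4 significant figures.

0.3547

The effusion rate of species i is ∝ p_i/√M_i ∝ n_i/√M_i.
So x_Kr in the escaping gas = (n_Kr/√M_Kr) / Σ(n_i/√M_i)
= (2.50/√83.80) / (2.50/√83.80 + 2.90/√34.08) = 0.2731/(0.2731 + 0.4968) = 0.3547.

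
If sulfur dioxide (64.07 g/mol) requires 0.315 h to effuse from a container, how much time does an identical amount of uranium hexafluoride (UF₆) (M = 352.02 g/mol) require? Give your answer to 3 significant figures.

0.738 h

By Graham's law, t_UF₆/t_SO₂ = √(M_UF₆/M_SO₂) = √(352.02/64.07) = √5.494 = 2.344.
So the time for UF₆ is 0.315 × 2.344 = 0.738 h.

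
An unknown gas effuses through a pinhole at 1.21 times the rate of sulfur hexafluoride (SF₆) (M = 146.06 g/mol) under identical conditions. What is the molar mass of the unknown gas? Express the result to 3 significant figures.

By Graham's law, rate_X/rate_SF₆ = √(M_SF₆/M_X).
1.21 = √(146.06/M_X)
M_X = 146.06 / 1.21² = 146.06 / 1.464 = 99.8 g/mol

99.8 g/mol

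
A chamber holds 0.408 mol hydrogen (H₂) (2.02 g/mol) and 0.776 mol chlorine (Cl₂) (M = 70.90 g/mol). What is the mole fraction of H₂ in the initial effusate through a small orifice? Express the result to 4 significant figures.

Effusion rate of each component ∝ n_i/√M_i (partial pressure × 1/√M).
So x_H₂ in the escaping gas = (n_H₂/√M_H₂) / Σ(n_i/√M_i)
= (0.408/√2.02) / (0.408/√2.02 + 0.776/√70.90) = 0.2871/(0.2871 + 0.09216) = 0.7570.

0.7570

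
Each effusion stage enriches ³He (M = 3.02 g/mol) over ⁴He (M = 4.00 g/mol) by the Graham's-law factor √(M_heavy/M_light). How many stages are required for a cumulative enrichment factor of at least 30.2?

25

Per stage α = (4.00/3.02)^(1/2) = 1.32450^0.5, giving ln α = 0.1405.
Need α^N ≥ 30.2 ⇒ N ≥ ln(30.2) / ln α = 3.408 / 0.1405 = 24.25.
So at least 25 stages are needed.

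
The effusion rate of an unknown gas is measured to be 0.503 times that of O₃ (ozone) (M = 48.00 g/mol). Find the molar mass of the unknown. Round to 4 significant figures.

189.7 g/mol

Since effusion rate ∝ 1/√M, rate_X/rate_O₃ = √(M_O₃/M_X).
0.503 = √(48.00/M_X)
M_X = 48.00 / 0.503² = 48.00 / 0.2530 = 189.7 g/mol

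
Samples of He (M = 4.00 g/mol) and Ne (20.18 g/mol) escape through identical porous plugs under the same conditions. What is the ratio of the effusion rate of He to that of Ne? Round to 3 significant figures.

2.25

From Graham's law, rate_He/rate_Ne = √(M_Ne/M_He) = √(20.18/4.00) = √5.045 = 2.25.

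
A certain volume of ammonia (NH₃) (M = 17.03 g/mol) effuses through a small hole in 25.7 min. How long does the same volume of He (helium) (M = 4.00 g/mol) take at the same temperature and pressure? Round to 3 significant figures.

From Graham's law, t_He/t_NH₃ = √(M_He/M_NH₃) = √(4.00/17.03) = √0.2349 = 0.4846.
So the time for He is 25.7 × 0.4846 = 12.5 min.

12.5 min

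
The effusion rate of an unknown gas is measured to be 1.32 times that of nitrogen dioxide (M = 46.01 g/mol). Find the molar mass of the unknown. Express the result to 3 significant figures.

Graham's law gives rate_X/rate_NO₂ = √(M_NO₂/M_X).
1.32 = √(46.01/M_X)
M_X = 46.01 / 1.32² = 46.01 / 1.742 = 26.4 g/mol

26.4 g/mol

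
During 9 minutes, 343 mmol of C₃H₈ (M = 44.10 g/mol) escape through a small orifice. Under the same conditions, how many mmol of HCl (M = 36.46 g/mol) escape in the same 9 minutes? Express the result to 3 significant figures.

Since effusion rate ∝ 1/√M, rate_HCl/rate_C₃H₈ = √(M_C₃H₈/M_HCl) = √(44.10/36.46) = √1.210 = 1.100.
So the amount for HCl is 343 × 1.100 = 377 mmol.

377 mmol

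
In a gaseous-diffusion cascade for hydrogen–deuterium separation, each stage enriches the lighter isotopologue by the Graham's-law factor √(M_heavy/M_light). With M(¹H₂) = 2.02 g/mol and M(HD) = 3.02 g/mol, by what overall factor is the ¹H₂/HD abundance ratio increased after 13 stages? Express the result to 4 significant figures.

13.65

Overall factor = α^13 with α = √(3.02/2.02), i.e. (3.02/2.02)^(13/2).
= 1.49505^(13/2) = 13.65.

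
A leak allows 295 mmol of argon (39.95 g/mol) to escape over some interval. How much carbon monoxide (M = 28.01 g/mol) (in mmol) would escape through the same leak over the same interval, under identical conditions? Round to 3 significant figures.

Using Graham's law: rate_CO/rate_Ar = √(M_Ar/M_CO) = √(39.95/28.01) = √1.426 = 1.194.
So the amount for CO is 295 × 1.194 = 352 mmol.

352 mmol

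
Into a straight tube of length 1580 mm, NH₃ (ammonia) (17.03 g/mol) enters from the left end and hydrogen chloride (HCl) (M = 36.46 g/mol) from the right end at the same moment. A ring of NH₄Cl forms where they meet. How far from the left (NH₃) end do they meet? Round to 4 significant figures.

In equal time, each gas travels a distance ∝ its rate ∝ 1/√M, so d_NH₃/d_HCl = √(M_HCl/M_NH₃) = √(36.46/17.03) = 1.463.
With d_NH₃ + d_HCl = 1580 mm, d_HCl = 1580/(1 + 1.463) = 641.4 mm.
d_NH₃ = 1580 − 641.4 = 938.6 mm.

938.6 mm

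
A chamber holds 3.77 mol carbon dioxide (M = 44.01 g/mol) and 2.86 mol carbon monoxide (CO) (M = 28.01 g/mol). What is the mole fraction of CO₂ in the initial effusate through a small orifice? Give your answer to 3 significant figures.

Effusion rate of each component ∝ n_i/√M_i (partial pressure × 1/√M).
x_CO₂(eff) = (n_CO₂/√M_CO₂) / (n_CO₂/√M_CO₂ + n_CO/√M_CO)
= (3.77/√44.01) / (3.77/√44.01 + 2.86/√28.01) = 0.5683/(0.5683 + 0.5404) = 0.513.

0.513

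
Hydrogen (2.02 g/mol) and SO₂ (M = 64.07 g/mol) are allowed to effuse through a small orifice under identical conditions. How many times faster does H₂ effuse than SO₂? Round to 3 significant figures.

Since effusion rate ∝ 1/√M, rate_H₂/rate_SO₂ = √(M_SO₂/M_H₂) = √(64.07/2.02) = √31.72 = 5.63.

5.63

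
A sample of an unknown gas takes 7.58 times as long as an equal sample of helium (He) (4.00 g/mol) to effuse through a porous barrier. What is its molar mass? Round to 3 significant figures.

Since effusion rate ∝ 1/√M, t_X/t_He = √(M_X/M_He).
7.58 = √(M_X/4.00)
M_X = 4.00 × 7.58² = 4.00 × 57.46 = 230 g/mol

230 g/mol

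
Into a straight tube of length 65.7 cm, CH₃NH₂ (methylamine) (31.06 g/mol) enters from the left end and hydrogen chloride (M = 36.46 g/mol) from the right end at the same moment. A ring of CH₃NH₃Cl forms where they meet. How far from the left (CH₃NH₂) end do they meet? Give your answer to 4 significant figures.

In equal time, each gas travels a distance ∝ its rate ∝ 1/√M, so d_CH₃NH₂/d_HCl = √(M_HCl/M_CH₃NH₂) = √(36.46/31.06) = 1.083.
With d_CH₃NH₂ + d_HCl = 65.7 cm, d_HCl = 65.7/(1 + 1.083) = 31.53 cm.
d_CH₃NH₂ = 65.7 − 31.53 = 34.17 cm.

34.17 cm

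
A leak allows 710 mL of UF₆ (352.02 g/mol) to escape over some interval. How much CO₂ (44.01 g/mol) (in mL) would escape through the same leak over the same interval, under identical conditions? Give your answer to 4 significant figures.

2008 mL

Graham's law gives rate_CO₂/rate_UF₆ = √(M_UF₆/M_CO₂) = √(352.02/44.01) = √7.999 = 2.828.
So the volume for CO₂ is 710 × 2.828 = 2008 mL.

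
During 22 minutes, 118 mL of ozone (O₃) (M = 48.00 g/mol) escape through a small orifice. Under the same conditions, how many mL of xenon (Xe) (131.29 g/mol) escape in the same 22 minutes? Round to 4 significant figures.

71.35 mL

Since effusion rate ∝ 1/√M, rate_Xe/rate_O₃ = √(M_O₃/M_Xe) = √(48.00/131.29) = √0.3656 = 0.6047.
So the volume for Xe is 118 × 0.6047 = 71.35 mL.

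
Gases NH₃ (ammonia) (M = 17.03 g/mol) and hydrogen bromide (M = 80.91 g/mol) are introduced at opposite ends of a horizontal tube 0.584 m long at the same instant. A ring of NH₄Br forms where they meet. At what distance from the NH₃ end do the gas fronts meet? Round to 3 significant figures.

0.400 m

The fronts meet when d_NH₃ + d_HBr = L with d_NH₃/d_HBr = √(M_HBr/M_NH₃) (Graham's law). Here √(M_HBr/M_NH₃) = √(80.91/17.03) = 2.180.
With d_NH₃ + d_HBr = 0.584 m, d_HBr = 0.584/(1 + 2.180) = 0.1837 m.
d_NH₃ = 0.584 − 0.1837 = 0.400 m.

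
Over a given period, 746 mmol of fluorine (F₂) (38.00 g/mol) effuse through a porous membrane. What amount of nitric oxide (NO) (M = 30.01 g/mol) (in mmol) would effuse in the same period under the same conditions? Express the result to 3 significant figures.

839 mmol

Graham's law gives rate_NO/rate_F₂ = √(M_F₂/M_NO) = √(38.00/30.01) = √1.266 = 1.125.
So the amount for NO is 746 × 1.125 = 839 mmol.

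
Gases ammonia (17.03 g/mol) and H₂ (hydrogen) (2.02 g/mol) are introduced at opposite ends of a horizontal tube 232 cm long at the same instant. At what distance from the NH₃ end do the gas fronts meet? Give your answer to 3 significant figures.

59.4 cm

Distances travelled in equal time are proportional to diffusion rates, so d_NH₃/d_H₂ = √(M_H₂/M_NH₃) = √(2.02/17.03) = 0.3444.
With d_NH₃ + d_H₂ = 232 cm, d_H₂ = 232/(1 + 0.3444) = 172.6 cm.
d_NH₃ = 232 − 172.6 = 59.4 cm.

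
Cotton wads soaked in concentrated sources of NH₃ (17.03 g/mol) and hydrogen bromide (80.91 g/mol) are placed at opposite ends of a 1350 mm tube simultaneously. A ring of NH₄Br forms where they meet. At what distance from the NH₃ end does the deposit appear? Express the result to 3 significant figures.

Graham's law gives d_NH₃/d_HBr = rate_NH₃/rate_HBr = √(M_HBr/M_NH₃) = √(80.91/17.03) = 2.180.
With d_NH₃ + d_HBr = 1350 mm, d_HBr = 1350/(1 + 2.180) = 424.6 mm.
d_NH₃ = 1350 − 424.6 = 925 mm.

925 mm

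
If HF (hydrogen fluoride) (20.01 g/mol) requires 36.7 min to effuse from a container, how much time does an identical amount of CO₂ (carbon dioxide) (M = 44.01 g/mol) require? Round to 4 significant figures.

Graham's law gives t_CO₂/t_HF = √(M_CO₂/M_HF) = √(44.01/20.01) = √2.199 = 1.483.
So the time for CO₂ is 36.7 × 1.483 = 54.43 min.

54.43 min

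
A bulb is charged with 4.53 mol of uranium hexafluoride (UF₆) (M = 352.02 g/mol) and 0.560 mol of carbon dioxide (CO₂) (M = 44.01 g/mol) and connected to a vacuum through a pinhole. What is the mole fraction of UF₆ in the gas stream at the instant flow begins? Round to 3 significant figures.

The effusion rate of species i is ∝ p_i/√M_i ∝ n_i/√M_i.
Mole fraction of UF₆ in the effusate = (n_UF₆/√M_UF₆) / (n_UF₆/√M_UF₆ + n_CO₂/√M_CO₂)
= (4.53/√352.02) / (4.53/√352.02 + 0.560/√44.01) = 0.2414/(0.2414 + 0.08441) = 0.741.

0.741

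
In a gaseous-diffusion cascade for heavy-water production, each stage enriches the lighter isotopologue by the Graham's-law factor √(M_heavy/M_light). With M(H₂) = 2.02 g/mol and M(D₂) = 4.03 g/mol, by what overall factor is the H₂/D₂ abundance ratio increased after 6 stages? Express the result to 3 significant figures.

After 6 stages the ratio has grown by (√(4.03/2.02))^6 = (4.03/2.02)^(6/2).
= 1.99505^3 = 7.94.

7.94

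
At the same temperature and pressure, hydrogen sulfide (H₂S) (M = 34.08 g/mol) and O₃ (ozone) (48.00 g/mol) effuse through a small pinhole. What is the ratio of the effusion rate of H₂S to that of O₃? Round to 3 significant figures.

1.19

From Graham's law, rate_H₂S/rate_O₃ = √(M_O₃/M_H₂S) = √(48.00/34.08) = √1.408 = 1.19.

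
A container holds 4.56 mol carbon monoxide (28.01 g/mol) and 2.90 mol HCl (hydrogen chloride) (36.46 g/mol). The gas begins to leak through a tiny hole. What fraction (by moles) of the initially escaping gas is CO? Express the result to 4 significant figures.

Effusion rate of each component ∝ n_i/√M_i (partial pressure × 1/√M).
Mole fraction of CO in the effusate = (n_CO/√M_CO) / (n_CO/√M_CO + n_HCl/√M_HCl)
= (4.56/√28.01) / (4.56/√28.01 + 2.90/√36.46) = 0.8616/(0.8616 + 0.4803) = 0.6421.

0.6421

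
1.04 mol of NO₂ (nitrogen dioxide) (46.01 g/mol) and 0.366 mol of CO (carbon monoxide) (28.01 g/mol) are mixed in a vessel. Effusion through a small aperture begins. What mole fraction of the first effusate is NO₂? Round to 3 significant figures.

0.689

Each component's effusion rate ∝ (its partial pressure)·(1/√M) ∝ n_i/√M_i.
Mole fraction of NO₂ in the effusate = (n_NO₂/√M_NO₂) / (n_NO₂/√M_NO₂ + n_CO/√M_CO)
= (1.04/√46.01) / (1.04/√46.01 + 0.366/√28.01) = 0.1533/(0.1533 + 0.06916) = 0.689.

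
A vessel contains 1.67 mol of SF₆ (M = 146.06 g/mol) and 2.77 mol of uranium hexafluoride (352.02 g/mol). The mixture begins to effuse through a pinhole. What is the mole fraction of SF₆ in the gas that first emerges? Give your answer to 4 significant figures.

Each component's effusion rate ∝ (its partial pressure)·(1/√M) ∝ n_i/√M_i.
x_SF₆(eff) = (n_SF₆/√M_SF₆) / (n_SF₆/√M_SF₆ + n_UF₆/√M_UF₆)
= (1.67/√146.06) / (1.67/√146.06 + 2.77/√352.02) = 0.1382/(0.1382 + 0.1476) = 0.4835.

0.4835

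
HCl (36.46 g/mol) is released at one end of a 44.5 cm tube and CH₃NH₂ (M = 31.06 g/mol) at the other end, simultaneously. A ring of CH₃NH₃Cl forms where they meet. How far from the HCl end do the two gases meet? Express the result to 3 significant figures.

21.4 cm

The fronts meet when d_HCl + d_CH₃NH₂ = L with d_HCl/d_CH₃NH₂ = √(M_CH₃NH₂/M_HCl) (Graham's law). Here √(M_CH₃NH₂/M_HCl) = √(31.06/36.46) = 0.9230.
With d_HCl + d_CH₃NH₂ = 44.5 cm, d_CH₃NH₂ = 44.5/(1 + 0.9230) = 23.14 cm.
d_HCl = 44.5 − 23.14 = 21.4 cm.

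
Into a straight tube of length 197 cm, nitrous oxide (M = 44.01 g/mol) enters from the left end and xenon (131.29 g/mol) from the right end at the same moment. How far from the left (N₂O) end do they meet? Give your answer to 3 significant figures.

125 cm

Graham's law gives d_N₂O/d_Xe = rate_N₂O/rate_Xe = √(M_Xe/M_N₂O) = √(131.29/44.01) = 1.727.
With d_N₂O + d_Xe = 197 cm, d_Xe = 197/(1 + 1.727) = 72.24 cm.
d_N₂O = 197 − 72.24 = 125 cm.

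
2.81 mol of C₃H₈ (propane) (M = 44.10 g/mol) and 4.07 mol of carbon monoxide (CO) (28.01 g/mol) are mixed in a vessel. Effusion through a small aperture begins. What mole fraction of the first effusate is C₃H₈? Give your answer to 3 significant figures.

0.355

Rate_i ∝ x_i/√M_i (Graham's law weighted by mole fraction), so the effusate composition follows n_i/√M_i.
Mole fraction of C₃H₈ in the effusate = (n_C₃H₈/√M_C₃H₈) / (n_C₃H₈/√M_C₃H₈ + n_CO/√M_CO)
= (2.81/√44.10) / (2.81/√44.10 + 4.07/√28.01) = 0.4231/(0.4231 + 0.7690) = 0.355.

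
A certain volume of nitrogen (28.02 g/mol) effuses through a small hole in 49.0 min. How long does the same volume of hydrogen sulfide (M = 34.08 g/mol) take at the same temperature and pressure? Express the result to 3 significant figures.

By Graham's law, t_H₂S/t_N₂ = √(M_H₂S/M_N₂) = √(34.08/28.02) = √1.216 = 1.103.
So the time for H₂S is 49.0 × 1.103 = 54.0 min.

54.0 min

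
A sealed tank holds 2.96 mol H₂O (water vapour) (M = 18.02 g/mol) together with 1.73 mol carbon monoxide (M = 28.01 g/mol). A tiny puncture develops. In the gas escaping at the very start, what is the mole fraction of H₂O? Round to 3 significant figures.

0.681

Rate_i ∝ x_i/√M_i (Graham's law weighted by mole fraction), so the effusate composition follows n_i/√M_i.
x_H₂O(eff) = (n_H₂O/√M_H₂O) / (n_H₂O/√M_H₂O + n_CO/√M_CO)
= (2.96/√18.02) / (2.96/√18.02 + 1.73/√28.01) = 0.6973/(0.6973 + 0.3269) = 0.681.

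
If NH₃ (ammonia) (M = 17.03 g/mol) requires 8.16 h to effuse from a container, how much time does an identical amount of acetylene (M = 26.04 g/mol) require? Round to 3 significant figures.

10.1 h

From Graham's law, t_C₂H₂/t_NH₃ = √(M_C₂H₂/M_NH₃) = √(26.04/17.03) = √1.529 = 1.237.
So the time for C₂H₂ is 8.16 × 1.237 = 10.1 h.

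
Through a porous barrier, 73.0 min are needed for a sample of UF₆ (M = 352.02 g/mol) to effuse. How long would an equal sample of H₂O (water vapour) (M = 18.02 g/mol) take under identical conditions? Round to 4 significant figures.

16.52 min

Graham's law gives t_H₂O/t_UF₆ = √(M_H₂O/M_UF₆) = √(18.02/352.02) = √0.05119 = 0.2263.
So the time for H₂O is 73.0 × 0.2263 = 16.52 min.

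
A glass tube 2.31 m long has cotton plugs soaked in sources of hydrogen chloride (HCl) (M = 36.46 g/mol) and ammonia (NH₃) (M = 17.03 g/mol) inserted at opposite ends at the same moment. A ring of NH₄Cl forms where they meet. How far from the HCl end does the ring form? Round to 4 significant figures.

The fronts meet when d_HCl + d_NH₃ = L with d_HCl/d_NH₃ = √(M_NH₃/M_HCl) (Graham's law). Here √(M_NH₃/M_HCl) = √(17.03/36.46) = 0.6834.
With d_HCl + d_NH₃ = 2.31 m, d_NH₃ = 2.31/(1 + 0.6834) = 1.372 m.
d_HCl = 2.31 − 1.372 = 0.9378 m.

0.9378 m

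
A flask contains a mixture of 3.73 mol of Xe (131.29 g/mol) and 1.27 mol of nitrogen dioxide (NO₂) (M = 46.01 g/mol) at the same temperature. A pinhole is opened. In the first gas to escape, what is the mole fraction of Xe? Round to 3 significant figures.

Each component's effusion rate ∝ (its partial pressure)·(1/√M) ∝ n_i/√M_i.
x_Xe(eff) = (n_Xe/√M_Xe) / (n_Xe/√M_Xe + n_NO₂/√M_NO₂)
= (3.73/√131.29) / (3.73/√131.29 + 1.27/√46.01) = 0.3255/(0.3255 + 0.1872) = 0.635.

0.635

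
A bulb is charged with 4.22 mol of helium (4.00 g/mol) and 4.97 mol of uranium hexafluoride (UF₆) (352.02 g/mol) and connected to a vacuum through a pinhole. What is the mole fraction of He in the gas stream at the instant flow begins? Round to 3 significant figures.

Effusion rate of each component ∝ n_i/√M_i (partial pressure × 1/√M).
So x_He in the escaping gas = (n_He/√M_He) / Σ(n_i/√M_i)
= (4.22/√4.00) / (4.22/√4.00 + 4.97/√352.02) = 2.110/(2.110 + 0.2649) = 0.888.

0.888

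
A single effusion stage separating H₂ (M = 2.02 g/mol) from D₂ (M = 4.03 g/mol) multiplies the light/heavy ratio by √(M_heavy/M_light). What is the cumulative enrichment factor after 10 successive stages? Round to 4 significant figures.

The single-stage factor is √(M_heavy/M_light), so 10 stages give [√(4.03/2.02)]^10 = (4.03/2.02)^(10/2).
= 1.99505^5 = 31.61.

31.61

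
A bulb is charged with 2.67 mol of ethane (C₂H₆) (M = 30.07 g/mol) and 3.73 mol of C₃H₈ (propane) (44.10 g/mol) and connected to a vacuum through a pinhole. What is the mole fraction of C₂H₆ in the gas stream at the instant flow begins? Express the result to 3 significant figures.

0.464

Rate_i ∝ x_i/√M_i (Graham's law weighted by mole fraction), so the effusate composition follows n_i/√M_i.
So x_C₂H₆ in the escaping gas = (n_C₂H₆/√M_C₂H₆) / Σ(n_i/√M_i)
= (2.67/√30.07) / (2.67/√30.07 + 3.73/√44.10) = 0.4869/(0.4869 + 0.5617) = 0.464.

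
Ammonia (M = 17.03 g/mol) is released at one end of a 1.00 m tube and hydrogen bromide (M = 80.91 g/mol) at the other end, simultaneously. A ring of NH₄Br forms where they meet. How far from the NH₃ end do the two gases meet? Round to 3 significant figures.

In equal time, each gas travels a distance ∝ its rate ∝ 1/√M, so d_NH₃/d_HBr = √(M_HBr/M_NH₃) = √(80.91/17.03) = 2.180.
With d_NH₃ + d_HBr = 1.00 m, d_HBr = 1.00/(1 + 2.180) = 0.3145 m.
d_NH₃ = 1.00 − 0.3145 = 0.686 m.

0.686 m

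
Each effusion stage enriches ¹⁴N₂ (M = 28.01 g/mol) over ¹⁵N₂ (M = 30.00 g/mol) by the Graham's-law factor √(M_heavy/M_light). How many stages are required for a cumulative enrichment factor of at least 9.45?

66

With α = √(30.00/28.01) per stage, ln α = ½ ln(1.07105) = 0.03432.
Need α^N ≥ 9.45 ⇒ N ≥ ln(9.45) / ln α = 2.246 / 0.03432 = 65.45.
So at least 66 stages are needed.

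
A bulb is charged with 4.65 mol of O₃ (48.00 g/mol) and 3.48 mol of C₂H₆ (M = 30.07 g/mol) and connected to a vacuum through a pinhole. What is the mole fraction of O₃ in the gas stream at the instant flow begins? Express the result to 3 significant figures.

0.514

Rate_i ∝ x_i/√M_i (Graham's law weighted by mole fraction), so the effusate composition follows n_i/√M_i.
Mole fraction of O₃ in the effusate = (n_O₃/√M_O₃) / (n_O₃/√M_O₃ + n_C₂H₆/√M_C₂H₆)
= (4.65/√48.00) / (4.65/√48.00 + 3.48/√30.07) = 0.6712/(0.6712 + 0.6346) = 0.514.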